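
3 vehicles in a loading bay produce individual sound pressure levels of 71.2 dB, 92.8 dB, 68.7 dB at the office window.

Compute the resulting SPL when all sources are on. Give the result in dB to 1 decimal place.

92.8 dB

Converting to relative power and adding: 10^(71.2/10) + 10^(92.8/10) + 10^(68.7/10) = 1.926e+09.
Combined level = 10 log₁₀(1.926e+09) = 92.8 dB.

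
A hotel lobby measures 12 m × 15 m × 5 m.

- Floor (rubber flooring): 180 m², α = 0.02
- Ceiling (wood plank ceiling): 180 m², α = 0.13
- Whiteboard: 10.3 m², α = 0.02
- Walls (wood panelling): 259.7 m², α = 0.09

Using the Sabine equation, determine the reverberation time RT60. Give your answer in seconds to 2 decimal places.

Equivalent absorption area: A = 180*0.02 + 180*0.13 + 10.3*0.02 + 259.7*0.09 = 50.579 m².
Volume V = 12 × 15 × 5 = 900 m³.
Sabine: RT60 = 0.161 × 900 / 50.579 = 2.86 s.

2.86 seconds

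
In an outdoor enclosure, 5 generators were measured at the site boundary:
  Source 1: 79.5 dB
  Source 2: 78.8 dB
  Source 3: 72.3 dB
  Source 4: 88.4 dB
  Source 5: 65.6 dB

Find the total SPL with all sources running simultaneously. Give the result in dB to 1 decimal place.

Converting to relative power and adding: 10^(79.5/10) + 10^(78.8/10) + 10^(72.3/10) + 10^(88.4/10) + 10^(65.6/10) = 8.774e+08.
Combined level = 10 log₁₀(8.774e+08) = 89.4 dB.

89.4 dB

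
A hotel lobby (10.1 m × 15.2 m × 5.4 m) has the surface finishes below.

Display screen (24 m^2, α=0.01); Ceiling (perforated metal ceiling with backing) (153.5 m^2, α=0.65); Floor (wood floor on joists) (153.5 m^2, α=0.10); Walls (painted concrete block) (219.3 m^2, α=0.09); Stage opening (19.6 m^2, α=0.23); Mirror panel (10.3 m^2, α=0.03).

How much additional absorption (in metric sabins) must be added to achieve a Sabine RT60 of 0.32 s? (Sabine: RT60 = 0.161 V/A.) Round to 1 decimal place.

Summing Sᵢαᵢ: 0.240 + 99.775 + 15.350 + 19.737 + 4.508 + 0.309 → A₁ = 139.919 sabins.
V = 829.008 m³. Required absorption A₂ = 0.161 × 829.008 / 0.32 = 417.095 sabins.
ΔA = A₂ − A₁ = 417.095 − 139.919 = 277.2 sabins.

277.2 sabins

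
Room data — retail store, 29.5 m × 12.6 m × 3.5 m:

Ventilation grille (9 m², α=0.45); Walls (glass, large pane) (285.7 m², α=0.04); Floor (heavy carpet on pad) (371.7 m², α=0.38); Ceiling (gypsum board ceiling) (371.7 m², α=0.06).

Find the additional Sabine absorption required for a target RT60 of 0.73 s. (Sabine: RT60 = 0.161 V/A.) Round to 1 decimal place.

A₁ = Σ Sᵢαᵢ = 9×0.45 + 285.7×0.04 + 371.7×0.38 + 371.7×0.06 = 179.026 sabins.
Target A₂ = 0.161·1300.95/0.73 = 286.922 sabins (V = 1300.95 m³).
ΔA = A₂ − A₁ = 286.922 − 179.026 = 107.9 sabins.

107.9 sabins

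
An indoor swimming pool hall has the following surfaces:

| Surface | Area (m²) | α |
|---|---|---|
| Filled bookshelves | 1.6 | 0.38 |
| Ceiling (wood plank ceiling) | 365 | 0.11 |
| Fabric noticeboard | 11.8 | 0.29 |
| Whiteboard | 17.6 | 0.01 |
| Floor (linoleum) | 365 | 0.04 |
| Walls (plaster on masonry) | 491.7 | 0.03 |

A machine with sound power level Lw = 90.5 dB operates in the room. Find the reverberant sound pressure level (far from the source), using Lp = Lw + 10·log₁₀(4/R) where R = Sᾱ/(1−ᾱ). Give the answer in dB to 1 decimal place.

Σ(Sᵢαᵢ) = 1.6·0.38 + 365·0.11 + 11.8·0.29 + 17.6·0.01 + 365·0.04 + 491.7·0.03 = 73.707; total area S = 1252.7 m².
ᾱ = 73.707/1252.7 = 0.0588; R = Sᾱ/(1−ᾱ) = 73.707/(1−0.0588) = 78.312 m².
Lp = 90.5 + 10·log₁₀(4/78.312) = 90.5 + (-12.92) = 77.6 dB.

77.6 dB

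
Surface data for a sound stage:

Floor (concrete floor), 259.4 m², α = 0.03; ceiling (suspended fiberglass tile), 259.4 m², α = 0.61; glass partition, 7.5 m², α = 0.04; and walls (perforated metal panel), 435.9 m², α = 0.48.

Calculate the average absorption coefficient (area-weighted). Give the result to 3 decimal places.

0.390

S = Σ Sᵢ = 259.4 + 259.4 + 7.5 + 435.9 = 962.2 m².
A = 259.4*0.03 + 259.4*0.61 + 7.5*0.04 + 435.9*0.48 = 375.548 sabins.
ᾱ = A/S = 0.390.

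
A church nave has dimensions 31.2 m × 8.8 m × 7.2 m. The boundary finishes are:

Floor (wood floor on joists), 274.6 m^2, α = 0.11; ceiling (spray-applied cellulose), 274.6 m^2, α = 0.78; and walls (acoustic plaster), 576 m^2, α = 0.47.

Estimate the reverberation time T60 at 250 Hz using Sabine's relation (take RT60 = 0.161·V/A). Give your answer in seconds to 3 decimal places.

0.618 seconds

Summing Sᵢαᵢ: 30.206 + 214.188 + 270.720 → A = 515.114 sabins.
Room volume: 1976.832 m³.
Sabine: RT60 = 0.161 × 1976.832 / 515.114 = 0.618 s.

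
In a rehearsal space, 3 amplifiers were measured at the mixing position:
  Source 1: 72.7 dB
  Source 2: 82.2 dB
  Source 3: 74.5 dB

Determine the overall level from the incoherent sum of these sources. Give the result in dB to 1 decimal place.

83.3 dB

Converting to relative power and adding: 10^(72.7/10) + 10^(82.2/10) + 10^(74.5/10) = 2.128e+08.
Combined level = 10 log₁₀(2.128e+08) = 83.3 dB.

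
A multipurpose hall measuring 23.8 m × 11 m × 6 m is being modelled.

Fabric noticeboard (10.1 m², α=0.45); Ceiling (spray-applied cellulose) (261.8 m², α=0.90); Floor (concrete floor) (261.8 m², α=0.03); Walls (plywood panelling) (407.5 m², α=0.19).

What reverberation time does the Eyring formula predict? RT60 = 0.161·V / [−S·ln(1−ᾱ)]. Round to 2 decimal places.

0.63 s

S = Σ Sᵢ = 941.2 m².
Absorption A = 10.1·0.45 + 261.8·0.90 + 261.8·0.03 + 407.5·0.19 = 325.444 sabins.
Mean coefficient ᾱ = A/S = 0.3458.
−S·ln(1−ᾱ) = −941.2 × ln(1 − 0.3458) = 399.391.
V = 23.8 × 11 × 6 = 1570.8 m³.
T = 0.161·V/[−S·ln(1−ᾱ)] = 0.161·1570.8/399.391 = 0.63 s.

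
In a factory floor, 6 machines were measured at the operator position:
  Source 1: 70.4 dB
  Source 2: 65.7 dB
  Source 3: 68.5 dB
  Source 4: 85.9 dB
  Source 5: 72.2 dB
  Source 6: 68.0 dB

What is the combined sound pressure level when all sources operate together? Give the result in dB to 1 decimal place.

Sum in the linear (power) domain: Σ 10^(Lᵢ/10) = 10^(70.4/10) + 10^(65.7/10) + 10^(68.5/10) + 10^(85.9/10) + 10^(72.2/10) + 10^(68.0/10) = 4.337e+08.
Combined level = 10 log₁₀(4.337e+08) = 86.4 dB.

86.4 dB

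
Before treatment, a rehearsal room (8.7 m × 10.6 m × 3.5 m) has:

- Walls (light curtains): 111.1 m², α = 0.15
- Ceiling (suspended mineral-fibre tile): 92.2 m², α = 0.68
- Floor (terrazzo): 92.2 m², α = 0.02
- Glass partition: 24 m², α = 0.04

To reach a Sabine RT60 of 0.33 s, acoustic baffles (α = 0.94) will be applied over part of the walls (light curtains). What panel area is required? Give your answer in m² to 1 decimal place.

95.3

Summing Sᵢαᵢ: 16.665 + 62.696 + 1.844 + 0.960 → A₁ = 82.165 sabins.
V = 322.77 m³. Target absorption A₂ = 0.161 × 322.77 / 0.33 = 157.473 sabins.
Absorption to add: 157.473 − 82.165 = 75.308 sabins.
Each m² of panel replacing the walls (light curtains) adds (0.94 − 0.15) = 0.79 sabins.
Panel area = 75.308 / 0.79 = 95.3 m².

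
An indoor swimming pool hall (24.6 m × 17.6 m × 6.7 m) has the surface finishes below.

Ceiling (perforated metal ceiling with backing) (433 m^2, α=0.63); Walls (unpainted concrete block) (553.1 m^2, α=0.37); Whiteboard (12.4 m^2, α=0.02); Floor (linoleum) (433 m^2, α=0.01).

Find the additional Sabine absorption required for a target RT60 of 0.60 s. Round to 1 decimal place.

Equivalent absorption area: A₁ = 433·0.63 + 553.1·0.37 + 12.4·0.02 + 433·0.01 = 482.015 m^2.
Target A₂ = 0.161·2900.832/0.60 = 778.390 sabins (V = 2900.832 m³).
Shortfall: 778.390 − 482.015 = 296.4 sabins.

296.4 sabins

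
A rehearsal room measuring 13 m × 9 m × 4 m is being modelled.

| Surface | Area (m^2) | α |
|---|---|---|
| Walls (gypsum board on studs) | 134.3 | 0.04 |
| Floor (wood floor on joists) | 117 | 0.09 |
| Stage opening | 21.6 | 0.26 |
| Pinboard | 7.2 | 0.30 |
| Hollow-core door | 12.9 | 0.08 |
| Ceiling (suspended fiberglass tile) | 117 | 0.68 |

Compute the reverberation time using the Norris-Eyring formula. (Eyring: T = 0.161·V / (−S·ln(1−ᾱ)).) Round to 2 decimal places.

0.63 sec

S = Σ Sᵢ = 410.0 m^2.
Σ(Sᵢαᵢ) = 134.3·0.04 + 117·0.09 + 21.6·0.26 + 7.2·0.30 + 12.9·0.08 + 117·0.68 = 104.270.
ᾱ = 104.270 / 410.0 = 0.2543.
−S·ln(1−ᾱ) = −410.0 × ln(1 − 0.2543) = 120.307.
V = 13 × 9 × 4 = 468 m³.
T = 0.161·V/[−S·ln(1−ᾱ)] = 0.161·468/120.307 = 0.63 s.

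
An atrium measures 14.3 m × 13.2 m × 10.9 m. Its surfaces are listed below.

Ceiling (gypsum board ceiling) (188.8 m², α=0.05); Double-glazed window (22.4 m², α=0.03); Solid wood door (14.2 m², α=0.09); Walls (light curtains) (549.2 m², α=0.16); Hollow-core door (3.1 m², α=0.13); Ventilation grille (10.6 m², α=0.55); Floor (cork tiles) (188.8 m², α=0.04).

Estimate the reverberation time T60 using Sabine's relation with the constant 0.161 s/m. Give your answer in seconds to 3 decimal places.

Total absorption A = 188.8·0.05 + 22.4·0.03 + 14.2·0.09 + 549.2·0.16 + 3.1·0.13 + 10.6·0.55 + 188.8·0.04
  = 9.440 + 0.672 + 1.278 + 87.872 + 0.403 + 5.830 + 7.552 = 113.047 m² sabins.
Room volume: 2057.484 m³.
RT60 = 0.161 · V / A = 0.161 × 2057.484 / 113.047 = 2.930 s.

2.930 sec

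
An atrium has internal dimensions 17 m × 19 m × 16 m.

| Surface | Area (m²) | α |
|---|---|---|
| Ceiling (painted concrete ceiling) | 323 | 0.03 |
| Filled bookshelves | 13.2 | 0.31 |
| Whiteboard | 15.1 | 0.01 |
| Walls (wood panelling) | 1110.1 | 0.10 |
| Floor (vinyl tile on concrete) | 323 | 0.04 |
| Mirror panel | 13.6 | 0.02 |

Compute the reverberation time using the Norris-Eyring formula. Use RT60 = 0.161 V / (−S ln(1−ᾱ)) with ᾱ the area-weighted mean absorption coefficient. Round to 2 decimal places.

S = Σ Sᵢ = 1798.0 m².
Σ(Sᵢαᵢ) = 323×0.03 + 13.2×0.31 + 15.1×0.01 + 1110.1×0.10 + 323×0.04 + 13.6×0.02 = 138.135.
Mean coefficient ᾱ = A/S = 0.0768.
Eyring denominator: −S ln(1−ᾱ) = 143.677.
V = 17 × 19 × 16 = 5168 m³.
RT60 = 0.161 × 5168 / 143.677 = 5.79 s.

5.79 s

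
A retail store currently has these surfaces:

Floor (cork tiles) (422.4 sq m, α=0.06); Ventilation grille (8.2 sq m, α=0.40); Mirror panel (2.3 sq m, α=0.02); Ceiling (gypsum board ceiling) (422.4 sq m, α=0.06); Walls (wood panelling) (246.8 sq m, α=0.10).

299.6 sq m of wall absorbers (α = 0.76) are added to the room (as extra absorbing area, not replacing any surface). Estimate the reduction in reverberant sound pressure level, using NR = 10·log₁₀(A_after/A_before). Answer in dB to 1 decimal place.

Summing Sᵢαᵢ: 25.344 + 3.280 + 0.046 + 25.344 + 24.680 → A_before = 78.694 sabins.
Added absorption = 299.6 × 0.76 = 227.696 sabins.
New total A_after = 306.390 sabins.
Reduction = 10 log₁₀(A_after/A_before) = 10 log₁₀(3.8934) = 5.9 dB.

5.9 dB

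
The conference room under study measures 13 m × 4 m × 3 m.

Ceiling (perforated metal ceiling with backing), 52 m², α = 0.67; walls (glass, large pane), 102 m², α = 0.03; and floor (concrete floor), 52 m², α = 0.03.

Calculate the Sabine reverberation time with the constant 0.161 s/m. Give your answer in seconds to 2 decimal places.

Summing Sᵢαᵢ: 34.840 + 3.060 + 1.560 → A = 39.460 sabins.
Volume V = 13 × 4 × 3 = 156 m³.
RT60 = 0.161 · V / A = 0.161 × 156 / 39.460 = 0.64 s.

0.64 seconds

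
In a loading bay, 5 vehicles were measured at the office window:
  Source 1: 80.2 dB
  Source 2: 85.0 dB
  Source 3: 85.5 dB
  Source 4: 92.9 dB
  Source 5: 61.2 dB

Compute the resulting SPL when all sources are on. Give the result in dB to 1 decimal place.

Σ 10^(Lᵢ/10) = 2.727e+09.
Combined level = 10 log₁₀(2.727e+09) = 94.4 dB.

94.4 dB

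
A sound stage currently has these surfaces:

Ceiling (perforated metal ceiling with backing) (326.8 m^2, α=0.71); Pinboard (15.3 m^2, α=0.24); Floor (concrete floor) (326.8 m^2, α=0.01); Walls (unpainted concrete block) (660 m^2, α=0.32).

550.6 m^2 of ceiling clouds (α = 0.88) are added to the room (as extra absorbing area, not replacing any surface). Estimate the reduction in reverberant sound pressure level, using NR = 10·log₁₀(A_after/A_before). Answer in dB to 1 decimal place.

3.2 dB

A_before = Σ Sᵢαᵢ = 326.8×0.71 + 15.3×0.24 + 326.8×0.01 + 660×0.32 = 450.168 sabins.
Treatment contributes 550.6·0.88 = 484.528 sabins.
A_after = 450.168 + 484.528 = 934.696 sabins.
NR = 10·log₁₀(934.696/450.168) = 3.2 dB.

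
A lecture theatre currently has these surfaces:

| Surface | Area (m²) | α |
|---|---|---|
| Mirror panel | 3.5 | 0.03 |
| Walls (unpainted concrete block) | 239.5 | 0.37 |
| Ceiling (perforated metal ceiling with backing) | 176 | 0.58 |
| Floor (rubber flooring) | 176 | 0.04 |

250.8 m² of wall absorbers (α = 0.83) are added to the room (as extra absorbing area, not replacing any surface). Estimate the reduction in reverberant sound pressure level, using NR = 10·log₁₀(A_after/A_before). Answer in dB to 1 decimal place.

3.1 dB

Total absorption A_before = 3.5*0.03 + 239.5*0.37 + 176*0.58 + 176*0.04
  = 0.105 + 88.615 + 102.080 + 7.040 = 197.840 m² sabins.
Added absorption = 250.8 × 0.83 = 208.164 sabins.
New total A_after = 406.004 sabins.
Reduction = 10 log₁₀(A_after/A_before) = 10 log₁₀(2.0522) = 3.1 dB.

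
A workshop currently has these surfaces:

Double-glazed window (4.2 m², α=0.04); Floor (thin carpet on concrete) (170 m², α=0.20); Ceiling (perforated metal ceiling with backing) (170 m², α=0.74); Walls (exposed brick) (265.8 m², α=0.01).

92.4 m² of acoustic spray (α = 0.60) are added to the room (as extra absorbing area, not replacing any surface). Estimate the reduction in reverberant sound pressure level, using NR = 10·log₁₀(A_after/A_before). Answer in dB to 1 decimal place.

Equivalent absorption area: A_before = 4.2*0.04 + 170*0.20 + 170*0.74 + 265.8*0.01 = 162.626 m².
Added absorption = 92.4 × 0.60 = 55.440 sabins.
A_after = 162.626 + 55.440 = 218.066 sabins.
Reduction = 10 log₁₀(A_after/A_before) = 10 log₁₀(1.3409) = 1.3 dB.

1.3 dB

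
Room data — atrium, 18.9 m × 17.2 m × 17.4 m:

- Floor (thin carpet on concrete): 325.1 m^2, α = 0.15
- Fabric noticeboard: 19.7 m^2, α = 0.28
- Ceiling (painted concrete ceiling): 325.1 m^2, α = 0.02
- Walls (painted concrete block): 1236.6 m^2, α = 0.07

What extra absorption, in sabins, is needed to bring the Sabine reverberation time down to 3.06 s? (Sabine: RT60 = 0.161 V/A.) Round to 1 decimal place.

150.3 sabins

Equivalent absorption area: A₁ = 325.1×0.15 + 19.7×0.28 + 325.1×0.02 + 1236.6×0.07 = 147.345 m^2.
V = 5656.392 m³. Required absorption A₂ = 0.161 × 5656.392 / 3.06 = 297.608 sabins.
ΔA = A₂ − A₁ = 297.608 − 147.345 = 150.3 sabins.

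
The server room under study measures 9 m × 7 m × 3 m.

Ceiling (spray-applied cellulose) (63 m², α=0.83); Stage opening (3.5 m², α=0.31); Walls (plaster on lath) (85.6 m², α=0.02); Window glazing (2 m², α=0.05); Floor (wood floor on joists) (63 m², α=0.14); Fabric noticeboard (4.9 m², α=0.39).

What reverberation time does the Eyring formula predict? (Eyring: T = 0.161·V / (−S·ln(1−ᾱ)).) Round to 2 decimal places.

0.39 seconds

Total surface area S = 63 + 3.5 + 85.6 + 2 + 63 + 4.9 = 222.0 m².
Σ(Sᵢαᵢ) = 63×0.83 + 3.5×0.31 + 85.6×0.02 + 2×0.05 + 63×0.14 + 4.9×0.39 = 65.918.
ᾱ = 65.918 / 222.0 = 0.2969.
−S·ln(1−ᾱ) = −222.0 × ln(1 − 0.2969) = 78.201.
V = 9 × 7 × 3 = 189 m³.
T = 0.161·V/[−S·ln(1−ᾱ)] = 0.161·189/78.201 = 0.39 s.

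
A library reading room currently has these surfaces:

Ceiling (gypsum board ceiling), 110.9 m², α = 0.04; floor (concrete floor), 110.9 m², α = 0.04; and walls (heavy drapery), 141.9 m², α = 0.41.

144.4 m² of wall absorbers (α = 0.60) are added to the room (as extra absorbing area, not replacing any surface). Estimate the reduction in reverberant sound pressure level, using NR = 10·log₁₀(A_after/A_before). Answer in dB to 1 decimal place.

3.6 dB

Summing Sᵢαᵢ: 4.436 + 4.436 + 58.179 → A_before = 67.051 sabins.
Added absorption = 144.4 × 0.60 = 86.640 sabins.
New total A_after = 153.691 sabins.
Reduction = 10 log₁₀(A_after/A_before) = 10 log₁₀(2.2922) = 3.6 dB.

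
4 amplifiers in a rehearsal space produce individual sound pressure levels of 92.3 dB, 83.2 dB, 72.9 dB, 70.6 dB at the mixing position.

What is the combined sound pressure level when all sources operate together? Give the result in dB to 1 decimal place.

Σ 10^(Lᵢ/10) = 1.938e+09.
Back to dB: 10·log₁₀ Σ = 92.9 dB.

92.9 dB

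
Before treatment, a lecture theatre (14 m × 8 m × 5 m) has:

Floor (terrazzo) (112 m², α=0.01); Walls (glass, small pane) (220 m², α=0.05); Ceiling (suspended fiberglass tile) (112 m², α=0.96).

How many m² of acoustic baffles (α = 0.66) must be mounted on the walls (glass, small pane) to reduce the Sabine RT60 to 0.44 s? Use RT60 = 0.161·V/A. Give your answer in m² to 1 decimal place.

139.8

Summing Sᵢαᵢ: 1.120 + 11.000 + 107.520 → A₁ = 119.640 sabins.
V = 560 m³. Target absorption A₂ = 0.161 × 560 / 0.44 = 204.909 sabins.
Absorption to add: 204.909 − 119.640 = 85.269 sabins.
Net gain per m²: Δα = 0.66 − 0.05 = 0.61.
Area = ΔA/Δα = 85.269/0.61 = 139.8 m².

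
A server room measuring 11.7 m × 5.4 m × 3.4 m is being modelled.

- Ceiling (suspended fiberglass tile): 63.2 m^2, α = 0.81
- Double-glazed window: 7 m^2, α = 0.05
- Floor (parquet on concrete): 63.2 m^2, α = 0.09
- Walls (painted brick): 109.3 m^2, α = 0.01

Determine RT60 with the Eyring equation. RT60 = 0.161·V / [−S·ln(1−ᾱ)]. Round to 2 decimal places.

Total surface area S = 63.2 + 7 + 63.2 + 109.3 = 242.7 m^2.
Absorption A = 63.2·0.81 + 7·0.05 + 63.2·0.09 + 109.3·0.01 = 58.323 sabins.
ᾱ = 58.323 / 242.7 = 0.2403.
Eyring denominator: −S ln(1−ᾱ) = 66.702.
V = 11.7 × 5.4 × 3.4 = 214.812 m³.
T = 0.161·V/[−S·ln(1−ᾱ)] = 0.161·214.812/66.702 = 0.52 s.

0.52 s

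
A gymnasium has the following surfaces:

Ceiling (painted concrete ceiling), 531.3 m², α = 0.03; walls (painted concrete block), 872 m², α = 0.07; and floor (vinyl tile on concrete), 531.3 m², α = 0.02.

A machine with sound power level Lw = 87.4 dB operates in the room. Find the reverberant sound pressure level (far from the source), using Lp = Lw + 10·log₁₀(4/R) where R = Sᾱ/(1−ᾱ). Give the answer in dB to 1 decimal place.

73.8 dB

A = 87.605 sabins; S = 1934.6 m².
ᾱ = 0.0453, so room constant R = A/(1−ᾱ) = 91.762 m².
Lp = 87.4 + 10·log₁₀(4/91.762) = 87.4 + (-13.61) = 73.8 dB.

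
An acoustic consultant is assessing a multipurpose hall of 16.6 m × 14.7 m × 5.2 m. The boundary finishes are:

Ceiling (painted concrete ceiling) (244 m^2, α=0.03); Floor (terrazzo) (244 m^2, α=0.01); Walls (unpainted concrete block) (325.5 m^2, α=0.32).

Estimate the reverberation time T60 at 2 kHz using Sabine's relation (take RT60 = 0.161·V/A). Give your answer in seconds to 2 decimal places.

Summing Sᵢαᵢ: 7.320 + 2.440 + 104.160 → A = 113.920 sabins.
Volume V = 16.6 × 14.7 × 5.2 = 1268.904 m³.
T = 0.161 V/A = 0.161·1268.904/113.920 = 1.79 s.

1.79 s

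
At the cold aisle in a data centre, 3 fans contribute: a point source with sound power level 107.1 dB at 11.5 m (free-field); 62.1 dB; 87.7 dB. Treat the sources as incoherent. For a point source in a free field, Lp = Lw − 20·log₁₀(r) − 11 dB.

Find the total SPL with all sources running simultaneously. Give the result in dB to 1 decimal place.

Source at 11.5 m: Lp = 107.1 − 20·log₁₀(11.5) − 11 = 74.9 dB.
Converting to relative power and adding: 10^(74.9/10) + 10^(62.1/10) + 10^(87.7/10) = 6.214e+08.
Back to dB: 10·log₁₀ Σ = 87.9 dB.

87.9 dB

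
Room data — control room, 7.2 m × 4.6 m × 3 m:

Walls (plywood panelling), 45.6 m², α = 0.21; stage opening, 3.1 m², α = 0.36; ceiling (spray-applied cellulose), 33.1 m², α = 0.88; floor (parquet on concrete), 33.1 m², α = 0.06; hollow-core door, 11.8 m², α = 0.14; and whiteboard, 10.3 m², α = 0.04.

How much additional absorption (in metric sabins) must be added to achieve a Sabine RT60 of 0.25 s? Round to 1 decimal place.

20.1 sabins

Total absorption A₁ = 45.6·0.21 + 3.1·0.36 + 33.1·0.88 + 33.1·0.06 + 11.8·0.14 + 10.3·0.04
  = 9.576 + 1.116 + 29.128 + 1.986 + 1.652 + 0.412 = 43.870 m² sabins.
For T = 0.25 s, need A₂ = 0.161·V/T = 0.161·99.36/0.25 = 63.988 sabins.
Additional absorption ΔA = 63.988 − 43.870 = 20.1 sabins.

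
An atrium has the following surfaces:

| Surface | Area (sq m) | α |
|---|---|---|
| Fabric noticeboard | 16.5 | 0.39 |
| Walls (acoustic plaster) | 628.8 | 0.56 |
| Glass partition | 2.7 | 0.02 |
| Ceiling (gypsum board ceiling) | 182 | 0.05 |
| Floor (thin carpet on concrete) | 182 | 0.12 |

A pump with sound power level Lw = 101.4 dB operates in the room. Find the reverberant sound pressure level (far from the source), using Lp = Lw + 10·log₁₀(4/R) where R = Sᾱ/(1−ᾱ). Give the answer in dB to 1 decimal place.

79.4 dB

Σ(Sᵢαᵢ) = 16.5×0.39 + 628.8×0.56 + 2.7×0.02 + 182×0.05 + 182×0.12 = 389.557; total area S = 1012.0 sq m.
ᾱ = 0.3849, so room constant R = A/(1−ᾱ) = 633.323 sq m.
Lp = 101.4 + 10·log₁₀(4/633.323) = 101.4 + (-22.00) = 79.4 dB.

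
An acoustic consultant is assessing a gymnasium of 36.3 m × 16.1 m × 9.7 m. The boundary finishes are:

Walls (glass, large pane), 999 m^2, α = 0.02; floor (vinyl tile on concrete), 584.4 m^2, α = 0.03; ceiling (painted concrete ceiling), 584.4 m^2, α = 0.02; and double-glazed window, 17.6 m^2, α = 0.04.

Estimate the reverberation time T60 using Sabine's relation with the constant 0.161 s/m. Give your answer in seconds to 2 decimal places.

18.29 seconds

Equivalent absorption area: A = 999*0.02 + 584.4*0.03 + 584.4*0.02 + 17.6*0.04 = 49.904 m^2.
Volume V = 36.3 × 16.1 × 9.7 = 5668.971 m³.
T = 0.161 V/A = 0.161·5668.971/49.904 = 18.29 s.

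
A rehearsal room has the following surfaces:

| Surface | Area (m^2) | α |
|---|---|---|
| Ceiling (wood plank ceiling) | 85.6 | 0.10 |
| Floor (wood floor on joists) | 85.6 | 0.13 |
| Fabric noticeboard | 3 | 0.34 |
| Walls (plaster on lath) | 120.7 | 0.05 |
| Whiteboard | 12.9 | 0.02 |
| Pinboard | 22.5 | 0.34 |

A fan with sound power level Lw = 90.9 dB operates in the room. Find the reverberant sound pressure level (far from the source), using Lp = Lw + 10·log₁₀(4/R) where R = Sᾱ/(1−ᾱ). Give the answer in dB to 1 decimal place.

81.0 dB

A = 34.651 sabins; S = 330.3 m^2.
ᾱ = 0.1049, so room constant R = A/(1−ᾱ) = 38.712 m^2.
Lp = 90.9 + 10·log₁₀(4/38.712) = 90.9 + (-9.86) = 81.0 dB.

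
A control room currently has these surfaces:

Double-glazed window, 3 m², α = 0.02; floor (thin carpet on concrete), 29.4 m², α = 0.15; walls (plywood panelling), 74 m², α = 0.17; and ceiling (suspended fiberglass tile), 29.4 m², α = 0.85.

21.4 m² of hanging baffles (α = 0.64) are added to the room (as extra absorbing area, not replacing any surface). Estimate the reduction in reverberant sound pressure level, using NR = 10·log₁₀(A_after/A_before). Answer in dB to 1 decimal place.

1.2 dB

Total absorption A_before = 3×0.02 + 29.4×0.15 + 74×0.17 + 29.4×0.85
  = 0.060 + 4.410 + 12.580 + 24.990 = 42.040 m² sabins.
Treatment contributes 21.4·0.64 = 13.696 sabins.
New total A_after = 55.736 sabins.
NR = 10·log₁₀(55.736/42.040) = 1.2 dB.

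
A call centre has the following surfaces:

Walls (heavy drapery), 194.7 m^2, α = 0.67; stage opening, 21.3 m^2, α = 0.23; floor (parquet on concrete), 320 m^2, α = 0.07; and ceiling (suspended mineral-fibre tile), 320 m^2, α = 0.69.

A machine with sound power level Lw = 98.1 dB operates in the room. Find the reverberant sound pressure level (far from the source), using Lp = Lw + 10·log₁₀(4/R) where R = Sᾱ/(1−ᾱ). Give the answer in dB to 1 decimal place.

75.8 dB

A = 378.548 sabins; S = 856.0 m^2.
ᾱ = 378.548/856.0 = 0.4422; R = Sᾱ/(1−ᾱ) = 378.548/(1−0.4422) = 678.645 m^2.
Lp = 98.1 + 10·log₁₀(4/678.645) = 98.1 + (-22.30) = 75.8 dB.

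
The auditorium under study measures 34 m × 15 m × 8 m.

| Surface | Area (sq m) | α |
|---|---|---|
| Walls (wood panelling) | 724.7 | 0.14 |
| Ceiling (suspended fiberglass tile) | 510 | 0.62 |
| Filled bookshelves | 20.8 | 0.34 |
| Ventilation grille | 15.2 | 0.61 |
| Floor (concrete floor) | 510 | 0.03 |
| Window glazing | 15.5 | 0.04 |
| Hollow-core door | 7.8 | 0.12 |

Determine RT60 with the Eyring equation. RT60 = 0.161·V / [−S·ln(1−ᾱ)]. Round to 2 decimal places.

Total surface area S = 724.7 + 510 + 20.8 + 15.2 + 510 + 15.5 + 7.8 = 1804.0 sq m.
Σ(Sᵢαᵢ) = 724.7·0.14 + 510·0.62 + 20.8·0.34 + 15.2·0.61 + 510·0.03 + 15.5·0.04 + 7.8·0.12 = 450.858.
ᾱ = 450.858 / 1804.0 = 0.2499.
−S·ln(1−ᾱ) = −1804.0 × ln(1 − 0.2499) = 518.738.
V = 34 × 15 × 8 = 4080 m³.
RT60 = 0.161 × 4080 / 518.738 = 1.27 s.

1.27 sec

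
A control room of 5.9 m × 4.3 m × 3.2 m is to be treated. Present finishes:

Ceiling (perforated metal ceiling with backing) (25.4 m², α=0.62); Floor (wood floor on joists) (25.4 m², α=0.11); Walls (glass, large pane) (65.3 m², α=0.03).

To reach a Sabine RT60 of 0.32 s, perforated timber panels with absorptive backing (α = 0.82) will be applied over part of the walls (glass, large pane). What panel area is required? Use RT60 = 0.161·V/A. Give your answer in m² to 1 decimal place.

25.8

Equivalent absorption area: A₁ = 25.4*0.62 + 25.4*0.11 + 65.3*0.03 = 20.501 m².
Required A₂ = 0.161·81.184/0.32 = 40.846 sabins.
ΔA needed = 40.846 − 20.501 = 20.345 sabins.
Net gain per m²: Δα = 0.82 − 0.03 = 0.79.
Panel area = 20.345 / 0.79 = 25.8 m².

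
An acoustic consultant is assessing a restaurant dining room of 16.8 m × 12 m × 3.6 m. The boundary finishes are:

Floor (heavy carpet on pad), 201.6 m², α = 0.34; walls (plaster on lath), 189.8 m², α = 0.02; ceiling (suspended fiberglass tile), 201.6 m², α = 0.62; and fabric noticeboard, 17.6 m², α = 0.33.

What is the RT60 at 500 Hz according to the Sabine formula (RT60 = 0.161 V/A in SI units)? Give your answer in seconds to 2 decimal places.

0.58 sec

A = Σ Sᵢαᵢ = 201.6×0.34 + 189.8×0.02 + 201.6×0.62 + 17.6×0.33 = 203.140 sabins.
Volume V = 16.8 × 12 × 3.6 = 725.76 m³.
RT60 = 0.161 · V / A = 0.161 × 725.76 / 203.140 = 0.58 s.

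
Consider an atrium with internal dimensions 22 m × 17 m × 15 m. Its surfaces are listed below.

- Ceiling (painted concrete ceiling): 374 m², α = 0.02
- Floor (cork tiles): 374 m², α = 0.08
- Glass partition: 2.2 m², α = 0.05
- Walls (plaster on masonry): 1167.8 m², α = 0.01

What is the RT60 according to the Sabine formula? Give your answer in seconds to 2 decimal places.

Summing Sᵢαᵢ: 7.480 + 29.920 + 0.110 + 11.678 → A = 49.188 sabins.
Volume V = 22 × 17 × 15 = 5610 m³.
T = 0.161 V/A = 0.161·5610/49.188 = 18.36 s.

18.36 sec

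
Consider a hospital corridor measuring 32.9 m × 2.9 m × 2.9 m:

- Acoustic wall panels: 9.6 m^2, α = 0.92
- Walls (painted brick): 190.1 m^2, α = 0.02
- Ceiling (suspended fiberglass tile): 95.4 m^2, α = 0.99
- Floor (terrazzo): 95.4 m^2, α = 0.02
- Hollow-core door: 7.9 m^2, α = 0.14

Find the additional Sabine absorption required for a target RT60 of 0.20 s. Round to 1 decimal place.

112.6 sabins

Summing Sᵢαᵢ: 8.832 + 3.802 + 94.446 + 1.908 + 1.106 → A₁ = 110.094 sabins.
Target A₂ = 0.161·276.689/0.20 = 222.735 sabins (V = 276.689 m³).
ΔA = A₂ − A₁ = 222.735 − 110.094 = 112.6 sabins.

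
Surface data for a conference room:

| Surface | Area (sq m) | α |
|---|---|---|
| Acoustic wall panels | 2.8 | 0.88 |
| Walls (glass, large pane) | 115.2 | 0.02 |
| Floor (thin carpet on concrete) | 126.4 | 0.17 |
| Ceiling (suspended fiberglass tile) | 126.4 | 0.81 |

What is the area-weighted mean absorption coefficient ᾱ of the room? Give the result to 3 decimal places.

Total surface area S = 370.8 sq m.
A = 2.8·0.88 + 115.2·0.02 + 126.4·0.17 + 126.4·0.81 = 128.640 sabins.
ᾱ = 128.640 / 370.8 = 0.347.

0.347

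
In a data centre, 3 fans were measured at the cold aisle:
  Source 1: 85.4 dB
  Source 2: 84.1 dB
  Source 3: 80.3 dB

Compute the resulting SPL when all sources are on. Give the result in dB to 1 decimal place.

Σ 10^(Lᵢ/10) = 7.109e+08.
Combined level = 10 log₁₀(7.109e+08) = 88.5 dB.

88.5 dB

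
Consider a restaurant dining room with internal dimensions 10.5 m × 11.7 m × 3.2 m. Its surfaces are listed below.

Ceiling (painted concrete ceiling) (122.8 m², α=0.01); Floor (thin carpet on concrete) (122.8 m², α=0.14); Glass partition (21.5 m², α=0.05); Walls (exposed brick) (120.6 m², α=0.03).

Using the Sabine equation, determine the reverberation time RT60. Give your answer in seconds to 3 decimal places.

2.738 seconds

A = Σ Sᵢαᵢ = 122.8*0.01 + 122.8*0.14 + 21.5*0.05 + 120.6*0.03 = 23.113 sabins.
Volume V = 10.5 × 11.7 × 3.2 = 393.12 m³.
Sabine: RT60 = 0.161 × 393.12 / 23.113 = 2.738 s.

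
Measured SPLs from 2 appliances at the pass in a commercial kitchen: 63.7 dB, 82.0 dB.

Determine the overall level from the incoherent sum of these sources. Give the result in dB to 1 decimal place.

82.1 dB

Σ 10^(Lᵢ/10) = 1.608e+08.
L_total = 10·log₁₀(1.608e+08) = 82.1 dB.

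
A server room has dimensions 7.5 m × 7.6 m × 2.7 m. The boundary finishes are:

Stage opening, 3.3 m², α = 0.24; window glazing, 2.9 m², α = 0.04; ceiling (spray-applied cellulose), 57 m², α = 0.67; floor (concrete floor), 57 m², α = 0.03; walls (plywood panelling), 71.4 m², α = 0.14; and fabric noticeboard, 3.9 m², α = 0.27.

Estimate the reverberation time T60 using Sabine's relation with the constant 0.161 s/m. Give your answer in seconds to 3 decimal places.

A = Σ Sᵢαᵢ = 3.3*0.24 + 2.9*0.04 + 57*0.67 + 57*0.03 + 71.4*0.14 + 3.9*0.27 = 51.857 sabins.
Room volume: 153.9 m³.
T = 0.161 V/A = 0.161·153.9/51.857 = 0.478 s.

0.478 seconds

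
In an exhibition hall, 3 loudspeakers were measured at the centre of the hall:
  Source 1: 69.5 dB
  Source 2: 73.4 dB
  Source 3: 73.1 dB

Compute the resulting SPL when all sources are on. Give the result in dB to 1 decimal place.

Converting to relative power and adding: 10^(69.5/10) + 10^(73.4/10) + 10^(73.1/10) = 5.121e+07.
Combined level = 10 log₁₀(5.121e+07) = 77.1 dB.

77.1 dB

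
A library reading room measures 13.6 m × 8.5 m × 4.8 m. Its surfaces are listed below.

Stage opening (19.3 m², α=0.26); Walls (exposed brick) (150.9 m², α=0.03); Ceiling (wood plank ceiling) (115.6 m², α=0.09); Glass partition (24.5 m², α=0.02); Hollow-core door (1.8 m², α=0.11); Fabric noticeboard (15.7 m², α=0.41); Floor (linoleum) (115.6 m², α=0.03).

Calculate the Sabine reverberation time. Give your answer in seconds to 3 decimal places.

2.925 s

Total absorption A = 19.3·0.26 + 150.9·0.03 + 115.6·0.09 + 24.5·0.02 + 1.8·0.11 + 15.7·0.41 + 115.6·0.03
  = 5.018 + 4.527 + 10.404 + 0.490 + 0.198 + 6.437 + 3.468 = 30.542 m² sabins.
Room volume: 554.88 m³.
T = 0.161 V/A = 0.161·554.88/30.542 = 2.925 s.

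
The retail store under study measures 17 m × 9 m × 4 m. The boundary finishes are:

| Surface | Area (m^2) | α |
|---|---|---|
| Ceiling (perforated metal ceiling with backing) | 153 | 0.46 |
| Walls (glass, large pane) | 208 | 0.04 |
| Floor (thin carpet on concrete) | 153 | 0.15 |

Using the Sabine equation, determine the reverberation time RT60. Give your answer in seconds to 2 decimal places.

Equivalent absorption area: A = 153·0.46 + 208·0.04 + 153·0.15 = 101.650 m^2.
V = 17·9·4 = 612 m³.
RT60 = 0.161 · V / A = 0.161 × 612 / 101.650 = 0.97 s.

0.97 sec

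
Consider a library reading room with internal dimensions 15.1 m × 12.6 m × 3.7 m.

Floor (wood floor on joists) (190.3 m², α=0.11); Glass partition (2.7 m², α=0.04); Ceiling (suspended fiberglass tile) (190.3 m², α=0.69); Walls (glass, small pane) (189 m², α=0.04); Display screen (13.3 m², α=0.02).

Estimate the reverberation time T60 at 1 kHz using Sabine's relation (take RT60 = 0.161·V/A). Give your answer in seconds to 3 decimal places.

Equivalent absorption area: A = 190.3*0.11 + 2.7*0.04 + 190.3*0.69 + 189*0.04 + 13.3*0.02 = 160.174 m².
Room volume: 703.962 m³.
Sabine: RT60 = 0.161 × 703.962 / 160.174 = 0.708 s.

0.708 s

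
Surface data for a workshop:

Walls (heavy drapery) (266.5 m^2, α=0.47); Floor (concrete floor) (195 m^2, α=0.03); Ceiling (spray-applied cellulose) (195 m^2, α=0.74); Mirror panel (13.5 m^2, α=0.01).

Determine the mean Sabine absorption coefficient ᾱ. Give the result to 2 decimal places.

0.41

Total surface area S = 670.0 m^2.
A = 266.5*0.47 + 195*0.03 + 195*0.74 + 13.5*0.01 = 275.540 sabins.
ᾱ = 275.540 / 670.0 = 0.41.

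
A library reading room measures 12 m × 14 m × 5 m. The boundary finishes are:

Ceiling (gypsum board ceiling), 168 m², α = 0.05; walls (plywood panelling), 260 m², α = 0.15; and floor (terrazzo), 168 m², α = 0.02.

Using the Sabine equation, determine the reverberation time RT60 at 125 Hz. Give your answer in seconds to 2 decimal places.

Summing Sᵢαᵢ: 8.400 + 39.000 + 3.360 → A = 50.760 sabins.
Room volume: 840 m³.
Sabine: RT60 = 0.161 × 840 / 50.760 = 2.66 s.

2.66 s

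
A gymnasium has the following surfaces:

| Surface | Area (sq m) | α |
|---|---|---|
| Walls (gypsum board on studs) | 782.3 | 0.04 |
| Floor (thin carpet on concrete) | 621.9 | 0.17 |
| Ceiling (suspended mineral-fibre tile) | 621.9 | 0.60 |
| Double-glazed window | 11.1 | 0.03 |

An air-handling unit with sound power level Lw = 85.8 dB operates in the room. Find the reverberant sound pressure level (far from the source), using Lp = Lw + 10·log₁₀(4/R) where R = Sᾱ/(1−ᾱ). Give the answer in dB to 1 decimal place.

63.5 dB

Σ(Sᵢαᵢ) = 782.3·0.04 + 621.9·0.17 + 621.9·0.60 + 11.1·0.03 = 510.488; total area S = 2037.2 sq m.
ᾱ = 510.488/2037.2 = 0.2506; R = Sᾱ/(1−ᾱ) = 510.488/(1−0.2506) = 681.196 sq m.
Lp = 85.8 + 10·log₁₀(4/681.196) = 85.8 + (-22.31) = 63.5 dB.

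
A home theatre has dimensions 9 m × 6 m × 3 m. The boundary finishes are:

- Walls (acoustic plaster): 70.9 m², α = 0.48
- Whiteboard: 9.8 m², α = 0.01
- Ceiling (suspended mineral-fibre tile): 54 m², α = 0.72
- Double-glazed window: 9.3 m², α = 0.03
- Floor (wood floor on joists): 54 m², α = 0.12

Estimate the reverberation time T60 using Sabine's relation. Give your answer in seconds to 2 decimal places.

A = Σ Sᵢαᵢ = 70.9*0.48 + 9.8*0.01 + 54*0.72 + 9.3*0.03 + 54*0.12 = 79.769 sabins.
Room volume: 162 m³.
T = 0.161 V/A = 0.161·162/79.769 = 0.33 s.

0.33 sec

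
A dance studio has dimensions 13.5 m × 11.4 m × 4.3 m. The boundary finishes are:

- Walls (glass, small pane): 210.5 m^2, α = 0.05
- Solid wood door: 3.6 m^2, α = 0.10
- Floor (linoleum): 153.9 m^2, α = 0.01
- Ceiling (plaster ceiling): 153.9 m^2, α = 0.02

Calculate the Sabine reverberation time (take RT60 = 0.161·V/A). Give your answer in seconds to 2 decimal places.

6.87 sec

Equivalent absorption area: A = 210.5×0.05 + 3.6×0.10 + 153.9×0.01 + 153.9×0.02 = 15.502 m^2.
V = 13.5·11.4·4.3 = 661.77 m³.
RT60 = 0.161 · V / A = 0.161 × 661.77 / 15.502 = 6.87 s.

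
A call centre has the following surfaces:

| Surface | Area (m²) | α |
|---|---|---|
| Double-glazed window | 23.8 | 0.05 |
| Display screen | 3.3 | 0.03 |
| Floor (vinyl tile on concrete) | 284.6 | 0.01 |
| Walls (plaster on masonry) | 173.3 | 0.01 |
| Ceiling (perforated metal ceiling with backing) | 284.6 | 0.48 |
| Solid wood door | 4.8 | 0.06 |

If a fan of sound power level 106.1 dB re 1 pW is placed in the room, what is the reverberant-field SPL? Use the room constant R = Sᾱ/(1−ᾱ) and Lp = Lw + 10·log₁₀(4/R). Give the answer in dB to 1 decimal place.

A = 142.764 sabins; S = 774.4 m².
ᾱ = 142.764/774.4 = 0.1844; R = Sᾱ/(1−ᾱ) = 142.764/(1−0.1844) = 175.042 m².
Lp = 106.1 + 10·log₁₀(4/175.042) = 106.1 + (-16.41) = 89.7 dB.

89.7 dB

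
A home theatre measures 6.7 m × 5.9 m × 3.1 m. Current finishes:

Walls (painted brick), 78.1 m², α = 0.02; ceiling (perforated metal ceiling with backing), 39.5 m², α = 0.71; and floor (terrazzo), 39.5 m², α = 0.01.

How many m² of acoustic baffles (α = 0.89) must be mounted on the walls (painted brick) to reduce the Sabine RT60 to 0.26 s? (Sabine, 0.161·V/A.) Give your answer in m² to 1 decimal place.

52.7

Summing Sᵢαᵢ: 1.562 + 28.045 + 0.395 → A₁ = 30.002 sabins.
Required A₂ = 0.161·122.543/0.26 = 75.882 sabins.
Absorption to add: 75.882 − 30.002 = 45.880 sabins.
Each m² of panel replacing the walls (painted brick) adds (0.89 − 0.02) = 0.87 sabins.
Area = ΔA/Δα = 45.880/0.87 = 52.7 m².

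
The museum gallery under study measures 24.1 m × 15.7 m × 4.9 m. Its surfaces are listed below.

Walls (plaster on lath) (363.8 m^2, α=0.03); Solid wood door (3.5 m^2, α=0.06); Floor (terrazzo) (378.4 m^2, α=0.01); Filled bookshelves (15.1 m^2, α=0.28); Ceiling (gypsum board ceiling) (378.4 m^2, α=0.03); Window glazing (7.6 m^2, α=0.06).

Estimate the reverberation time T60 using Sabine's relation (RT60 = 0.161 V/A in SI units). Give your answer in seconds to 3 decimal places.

Equivalent absorption area: A = 363.8×0.03 + 3.5×0.06 + 378.4×0.01 + 15.1×0.28 + 378.4×0.03 + 7.6×0.06 = 30.944 m^2.
Room volume: 1854.013 m³.
RT60 = 0.161 · V / A = 0.161 × 1854.013 / 30.944 = 9.646 s.

9.646 seconds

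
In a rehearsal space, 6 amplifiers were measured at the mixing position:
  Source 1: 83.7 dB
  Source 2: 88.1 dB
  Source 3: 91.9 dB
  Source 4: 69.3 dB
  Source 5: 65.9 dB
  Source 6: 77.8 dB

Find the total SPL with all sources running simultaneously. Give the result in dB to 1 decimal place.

94.0 dB

Converting to relative power and adding: 10^(83.7/10) + 10^(88.1/10) + 10^(91.9/10) + 10^(69.3/10) + 10^(65.9/10) + 10^(77.8/10) = 2.502e+09.
L_total = 10·log₁₀(2.502e+09) = 94.0 dB.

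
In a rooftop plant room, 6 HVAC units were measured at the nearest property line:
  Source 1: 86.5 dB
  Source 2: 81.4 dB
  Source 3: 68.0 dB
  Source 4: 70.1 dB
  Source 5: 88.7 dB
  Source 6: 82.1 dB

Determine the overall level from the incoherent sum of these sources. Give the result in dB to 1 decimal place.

91.8 dB

Σ 10^(Lᵢ/10) = 1.505e+09.
Combined level = 10 log₁₀(1.505e+09) = 91.8 dB.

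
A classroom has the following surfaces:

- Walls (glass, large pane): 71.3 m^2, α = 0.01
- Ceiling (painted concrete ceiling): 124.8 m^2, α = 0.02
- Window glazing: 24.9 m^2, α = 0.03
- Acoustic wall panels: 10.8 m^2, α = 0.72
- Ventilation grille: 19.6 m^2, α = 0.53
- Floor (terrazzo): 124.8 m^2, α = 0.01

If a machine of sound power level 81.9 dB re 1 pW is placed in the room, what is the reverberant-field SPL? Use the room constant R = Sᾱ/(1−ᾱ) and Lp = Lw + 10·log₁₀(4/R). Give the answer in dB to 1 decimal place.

74.0 dB

Σ(Sᵢαᵢ) = 71.3·0.01 + 124.8·0.02 + 24.9·0.03 + 10.8·0.72 + 19.6·0.53 + 124.8·0.01 = 23.368; total area S = 376.2 m^2.
ᾱ = 23.368/376.2 = 0.0621; R = Sᾱ/(1−ᾱ) = 23.368/(1−0.0621) = 24.915 m^2.
Lp = 81.9 + 10·log₁₀(4/24.915) = 81.9 + (-7.94) = 74.0 dB.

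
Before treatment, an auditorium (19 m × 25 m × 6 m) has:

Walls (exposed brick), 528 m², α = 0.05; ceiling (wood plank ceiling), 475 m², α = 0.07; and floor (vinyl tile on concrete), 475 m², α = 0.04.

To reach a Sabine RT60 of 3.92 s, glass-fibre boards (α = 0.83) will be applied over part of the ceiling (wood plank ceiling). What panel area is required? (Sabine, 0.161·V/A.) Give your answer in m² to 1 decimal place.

Total absorption A₁ = 528×0.05 + 475×0.07 + 475×0.04
  = 26.400 + 33.250 + 19.000 = 78.650 m² sabins.
Required A₂ = 0.161·2850/3.92 = 117.054 sabins.
ΔA needed = 117.054 − 78.650 = 38.404 sabins.
Each m² of panel replacing the ceiling (wood plank ceiling) adds (0.83 − 0.07) = 0.76 sabins.
Area = ΔA/Δα = 38.404/0.76 = 50.5 m².

50.5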